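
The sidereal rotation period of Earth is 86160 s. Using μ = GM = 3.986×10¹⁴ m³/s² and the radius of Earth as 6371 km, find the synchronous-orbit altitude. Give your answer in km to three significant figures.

h_sync ≈ 35800 km

A synchronous orbit has period T, so by Kepler's third law a = (μT²/4π²)^(1/3).
μT²/4π² = 3.986×10¹⁴ × (8.616×10⁴)² / 39.48 = 7.495×10²² m³.
a = 4.216×10⁷ m = 42163 km.
Altitude h = a − R = 42163 − 6371 = 35792 km.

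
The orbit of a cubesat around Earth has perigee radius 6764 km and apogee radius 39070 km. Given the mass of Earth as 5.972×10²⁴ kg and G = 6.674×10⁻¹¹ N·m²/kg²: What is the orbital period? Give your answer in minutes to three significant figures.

μ = GM = 6.674×10⁻¹¹ × 5.972×10²⁴ = 3.986×10¹⁴ m³/s².
Semi-major axis a = (r_p + r_a)/2 = (6764.0 + 39070)/2 = 22917 km = 2.292×10⁷ m.
By Kepler's third law T = 2π√(a³/μ) = 2π × 5.495×10³ = 3.453×10⁴ s.
= 575.5 minutes.

T ≈ 575 minutes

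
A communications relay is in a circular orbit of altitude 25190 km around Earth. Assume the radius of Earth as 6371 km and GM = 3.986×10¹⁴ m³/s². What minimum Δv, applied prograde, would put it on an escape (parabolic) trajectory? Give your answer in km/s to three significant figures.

r = 6371 + 25190 = 31561 km = 3.1561×10⁷ m.
Circular speed v_c = √(μ/r) = 3554 m/s.
Escape speed v_esc = √(2μ/r) = √2 × v_c = 5026 m/s.
Δv = v_esc − v_c = 1472 m/s = 1.472 km/s.

Δv ≈ 1.47 km/s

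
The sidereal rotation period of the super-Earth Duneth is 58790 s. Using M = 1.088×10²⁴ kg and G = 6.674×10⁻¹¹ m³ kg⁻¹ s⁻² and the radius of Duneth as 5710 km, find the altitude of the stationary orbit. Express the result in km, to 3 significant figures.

h_sync ≈ 12800 km

μ = GM = 6.674×10⁻¹¹ × 1.088×10²⁴ = 7.261×10¹³ m³/s².
A synchronous orbit has period T, so by Kepler's third law a = (μT²/4π²)^(1/3).
μT²/4π² = 7.261×10¹³ × (5.879×10⁴)² / 39.48 = 6.357×10²¹ m³.
a = 1.852×10⁷ m = 18525 km.
Altitude h = a − R = 18525 − 5710 = 12815 km.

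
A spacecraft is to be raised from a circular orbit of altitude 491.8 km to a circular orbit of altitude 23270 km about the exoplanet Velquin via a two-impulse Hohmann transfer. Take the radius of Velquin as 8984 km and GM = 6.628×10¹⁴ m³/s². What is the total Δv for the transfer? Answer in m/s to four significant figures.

r₁ = 8984 + 491.8 = 9475.8 km = 9.4758×10⁶ m.
r₂ = 8984 + 23270 = 32254 km = 3.2254×10⁷ m.
Transfer ellipse a_t = (r₁ + r₂)/2 = 2.086×10⁷ m.
At r₁: circular v_c1 = √(μ/r₁) = 8363 m/s; transfer-periapsis v_p = √[μ(2/r₁ − 1/a_t)] = 10400 m/s.
Δv₁ = v_p − v_c1 = 2035 m/s.
At r₂: circular v_c2 = √(μ/r₂) = 4533 m/s; transfer-apoapsis v_a = √[μ(2/r₂ − 1/a_t)] = 3055 m/s.
Δv₂ = v_c2 − v_a = 1478 m/s.
Total Δv = Δv₁ + Δv₂ = 3513 m/s.

Δv_total ≈ 3513 m/s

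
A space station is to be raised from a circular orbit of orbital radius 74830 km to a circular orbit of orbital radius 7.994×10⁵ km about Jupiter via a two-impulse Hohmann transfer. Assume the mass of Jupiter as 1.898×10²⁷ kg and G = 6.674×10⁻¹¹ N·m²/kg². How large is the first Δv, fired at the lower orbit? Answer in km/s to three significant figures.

Δv ≈ 14.5 km/s

μ = GM = 6.674×10⁻¹¹ × 1.898×10²⁷ = 1.267×10¹⁷ m³/s².
r₁ = 74830 km = 7.483×10⁷ m.
r₂ = 7.994×10⁵ km = 7.994×10⁸ m.
Transfer ellipse a_t = (r₁ + r₂)/2 = 4.371×10⁸ m.
At r₁: circular v_c1 = √(μ/r₁) = 41140 m/s; transfer-perijove v_p = √[μ(2/r₁ − 1/a_t)] = 55640 m/s.
Δv₁ = v_p − v_c1 = 14500 m/s.
= 14.50 km/s.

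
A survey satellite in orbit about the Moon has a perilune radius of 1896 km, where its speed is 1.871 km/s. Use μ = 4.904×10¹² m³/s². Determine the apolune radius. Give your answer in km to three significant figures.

apolune radius ≈ 3970 km

r_p = 1.896×10⁶ m.
Specific energy ε = v²/2 − μ/r = -8.362×10⁵ J/kg, so a = −μ/(2ε) = 2.932×10⁶ m.
The apsides satisfy r_p + r_a = 2a, so the apolune radius is 2a − r_p = 3.969×10⁶ m = 3968.8 km.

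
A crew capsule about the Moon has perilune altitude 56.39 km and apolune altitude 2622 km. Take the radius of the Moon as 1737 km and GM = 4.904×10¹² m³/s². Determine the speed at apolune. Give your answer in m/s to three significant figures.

r_p = 1737 + 56.39 = 1793.4 km = 1.7934×10⁶ m.
r_a = 1737 + 2622 = 4359.0 km = 4.3590×10⁶ m.
Semi-major axis a = (r_p + r_a)/2 = 3076.2 km = 3.076×10⁶ m.
Vis-viva: v² = μ(2/r − 1/a) = 4.904×10¹² × (4.588×10⁻⁷ − 3.251×10⁻⁷) = 6.559×10⁵ m²/s².
v = 809.9 m/s.

v ≈ 810 m/s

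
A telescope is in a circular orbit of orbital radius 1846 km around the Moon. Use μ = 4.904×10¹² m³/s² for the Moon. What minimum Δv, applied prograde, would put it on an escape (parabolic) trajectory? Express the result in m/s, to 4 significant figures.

r = 1846 km = 1.846×10⁶ m.
Circular speed v_c = √(μ/r) = 1630 m/s.
Escape speed v_esc = √(2μ/r) = √2 × v_c = 2305 m/s.
Δv = v_esc − v_c = 675.1 m/s.

Δv ≈ 675.1 m/s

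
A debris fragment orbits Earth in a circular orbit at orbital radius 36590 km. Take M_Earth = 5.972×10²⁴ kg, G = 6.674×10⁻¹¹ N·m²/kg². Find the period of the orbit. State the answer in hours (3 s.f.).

T ≈ 19.3 hours

μ = GM = 6.674×10⁻¹¹ × 5.972×10²⁴ = 3.986×10¹⁴ m³/s².
r = 36590 km = 3.659×10⁷ m.
Kepler's third law: T = 2π√(r³/μ) = 2π√((3.659×10⁷)³ / 3.986×10¹⁴).
r³/μ = 1.229×10⁸ s², so T = 2π × 1.109×10⁴ = 6.966×10⁴ s.
Converting: 6.966×10⁴ s ÷ 3600 = 19.35 hours.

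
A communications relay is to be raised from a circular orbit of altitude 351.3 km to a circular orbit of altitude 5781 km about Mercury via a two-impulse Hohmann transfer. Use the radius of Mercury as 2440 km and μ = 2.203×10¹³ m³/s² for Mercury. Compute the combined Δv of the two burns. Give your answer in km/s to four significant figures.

Δv_total ≈ 1.095 km/s

r₁ = 2440 + 351.3 = 2791.3 km = 2.7913×10⁶ m.
r₂ = 2440 + 5781 = 8221.0 km = 8.2210×10⁶ m.
Transfer ellipse a_t = (r₁ + r₂)/2 = 5.506×10⁶ m.
At r₁: circular v_c1 = √(μ/r₁) = 2809 m/s; transfer-periherm v_p = √[μ(2/r₁ − 1/a_t)] = 3433 m/s.
Δv₁ = v_p − v_c1 = 623.4 m/s.
At r₂: circular v_c2 = √(μ/r₂) = 1637 m/s; transfer-apoherm v_a = √[μ(2/r₂ − 1/a_t)] = 1166 m/s.
Δv₂ = v_c2 − v_a = 471.5 m/s.
Total Δv = Δv₁ + Δv₂ = 1095 m/s = 1.095 km/s.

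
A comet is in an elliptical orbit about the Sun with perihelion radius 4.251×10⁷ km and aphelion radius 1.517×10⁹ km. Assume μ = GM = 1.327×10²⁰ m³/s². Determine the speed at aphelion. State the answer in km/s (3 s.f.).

v ≈ 2.18 km/s

Semi-major axis a = (r_p + r_a)/2 = 7.7976×10⁸ km = 7.798×10¹¹ m.
Vis-viva: v² = μ(2/r − 1/a) = 1.327×10²⁰ × (1.318×10⁻¹² − 1.282×10⁻¹²) = 4.769×10⁶ m²/s².
v = 2184 m/s = 2.184 km/s.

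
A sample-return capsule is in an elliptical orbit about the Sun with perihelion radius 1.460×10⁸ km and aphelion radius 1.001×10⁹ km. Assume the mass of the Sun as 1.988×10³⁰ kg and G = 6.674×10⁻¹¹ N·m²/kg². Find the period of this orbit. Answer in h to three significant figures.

μ = GM = 6.674×10⁻¹¹ × 1.988×10³⁰ = 1.327×10²⁰ m³/s².
Semi-major axis a = (r_p + r_a)/2 = (1.4600×10⁸ + 1.0010×10⁹)/2 = 5.7350×10⁸ km = 5.735×10¹¹ m.
By Kepler's third law T = 2π√(a³/μ) = 2π × 3.770×10⁷ = 2.369×10⁸ s.
= 65810 h.

T ≈ 65800 h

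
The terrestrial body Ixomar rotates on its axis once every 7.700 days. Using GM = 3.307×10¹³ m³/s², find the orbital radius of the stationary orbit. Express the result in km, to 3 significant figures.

r_sync ≈ 71800 km

T = 7.700 days = 6.653×10⁵ s.
A synchronous orbit has period T, so by Kepler's third law a = (μT²/4π²)^(1/3).
μT²/4π² = 3.307×10¹³ × (6.653×10⁵)² / 39.48 = 3.708×10²³ m³.
a = 7.184×10⁷ m = 71839 km.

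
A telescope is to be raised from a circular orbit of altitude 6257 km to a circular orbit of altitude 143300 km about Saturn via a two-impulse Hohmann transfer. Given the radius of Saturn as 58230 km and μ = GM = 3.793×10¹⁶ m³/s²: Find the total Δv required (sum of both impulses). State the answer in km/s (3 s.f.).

r₁ = 58230 + 6257 = 64487 km = 6.4487×10⁷ m.
r₂ = 58230 + 143300 = 201530 km = 2.0153×10⁸ m.
Transfer ellipse a_t = (r₁ + r₂)/2 = 1.330×10⁸ m.
At r₁: circular v_c1 = √(μ/r₁) = 24250 m/s; transfer-perikrone v_p = √[μ(2/r₁ − 1/a_t)] = 29850 m/s.
Δv₁ = v_p − v_c1 = 5600 m/s.
At r₂: circular v_c2 = √(μ/r₂) = 13720 m/s; transfer-apokrone v_a = √[μ(2/r₂ − 1/a_t)] = 9553 m/s.
Δv₂ = v_c2 − v_a = 4166 m/s.
Total Δv = Δv₁ + Δv₂ = 9767 m/s = 9.767 km/s.

Δv_total ≈ 9.77 km/s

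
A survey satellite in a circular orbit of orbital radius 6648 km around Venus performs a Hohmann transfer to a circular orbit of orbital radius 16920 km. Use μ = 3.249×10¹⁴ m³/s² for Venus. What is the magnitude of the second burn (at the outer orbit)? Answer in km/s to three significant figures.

r₁ = 6648 km = 6.648×10⁶ m.
r₂ = 16920 km = 1.692×10⁷ m.
Transfer ellipse a_t = (r₁ + r₂)/2 = 1.178×10⁷ m.
At r₁: circular v_c1 = √(μ/r₁) = 6991 m/s; transfer-periapsis v_p = √[μ(2/r₁ − 1/a_t)] = 8377 m/s.
At r₂: circular v_c2 = √(μ/r₂) = 4382 m/s; transfer-apoapsis v_a = √[μ(2/r₂ − 1/a_t)] = 3291 m/s.
Δv₂ = v_c2 − v_a = 1091 m/s.
= 1.091 km/s.

Δv ≈ 1.09 km/s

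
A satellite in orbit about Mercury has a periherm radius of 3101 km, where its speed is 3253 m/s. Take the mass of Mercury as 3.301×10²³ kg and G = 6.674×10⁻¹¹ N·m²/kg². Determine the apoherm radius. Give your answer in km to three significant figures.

apoherm radius ≈ 9050 km

μ = GM = 6.674×10⁻¹¹ × 3.301×10²³ = 2.203×10¹³ m³/s².
r_p = 3.101×10⁶ m.
Specific energy ε = v²/2 − μ/r = -1.813×10⁶ J/kg, so a = −μ/(2ε) = 6.074×10⁶ m.
The apsides satisfy r_p + r_a = 2a, so the apoherm radius is 2a − r_p = 9.048×10⁶ m = 9047.7 km.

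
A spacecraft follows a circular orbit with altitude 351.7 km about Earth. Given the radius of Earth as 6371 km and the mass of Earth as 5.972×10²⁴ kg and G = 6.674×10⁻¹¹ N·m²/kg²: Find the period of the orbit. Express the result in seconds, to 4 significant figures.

μ = GM = 6.674×10⁻¹¹ × 5.972×10²⁴ = 3.986×10¹⁴ m³/s².
r = 6371 + 351.7 = 6722.7 km = 6.7227×10⁶ m.
Kepler's third law: T = 2π√(r³/μ) = 2π√((6.723×10⁶)³ / 3.986×10¹⁴).
r³/μ = 7.623×10⁵ s², so T = 2π × 8.731×10² = 5.486×10³ s.

T ≈ 5486 seconds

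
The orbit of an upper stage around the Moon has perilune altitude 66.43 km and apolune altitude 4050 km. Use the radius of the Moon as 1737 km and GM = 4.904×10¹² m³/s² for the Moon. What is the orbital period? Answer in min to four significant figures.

T ≈ 349.6 min

r_p = 1737 + 66.43 = 1803.4 km = 1.8034×10⁶ m.
r_a = 1737 + 4050 = 5787.0 km = 5.7870×10⁶ m.
Semi-major axis a = (r_p + r_a)/2 = (1803.4 + 5787.0)/2 = 3795.2 km = 3.795×10⁶ m.
By Kepler's third law T = 2π√(a³/μ) = 2π × 3.339×10³ = 2.098×10⁴ s.
= 349.6 min.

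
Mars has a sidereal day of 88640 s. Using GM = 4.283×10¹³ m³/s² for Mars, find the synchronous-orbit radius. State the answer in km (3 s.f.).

r_sync ≈ 20400 km

A synchronous orbit has period T, so by Kepler's third law a = (μT²/4π²)^(1/3).
μT²/4π² = 4.283×10¹³ × (8.864×10⁴)² / 39.48 = 8.524×10²¹ m³.
a = 2.043×10⁷ m = 20428 km.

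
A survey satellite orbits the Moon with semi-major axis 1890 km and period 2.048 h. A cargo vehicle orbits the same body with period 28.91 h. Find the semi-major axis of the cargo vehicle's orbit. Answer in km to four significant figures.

a₂ ≈ 11040 km

Kepler's third law: a³ ∝ T², so a₂ = a₁ (T₂/T₁)^(2/3).
T₂/T₁ = 14.12, (T₂/T₁)^(2/3) = 5.841.
a₂ = 1890 × 5.841 = 11040 km.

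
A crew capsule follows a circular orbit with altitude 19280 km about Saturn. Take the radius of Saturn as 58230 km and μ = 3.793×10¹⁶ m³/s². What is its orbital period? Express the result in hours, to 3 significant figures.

r = 58230 + 19280 = 77510 km = 7.7510×10⁷ m.
Kepler's third law: T = 2π√(r³/μ) = 2π√((7.751×10⁷)³ / 3.793×10¹⁶).
r³/μ = 1.228×10⁷ s², so T = 2π × 3.504×10³ = 2.202×10⁴ s.
Converting: 2.202×10⁴ s ÷ 3600 = 6.115 hours.

T ≈ 6.12 hours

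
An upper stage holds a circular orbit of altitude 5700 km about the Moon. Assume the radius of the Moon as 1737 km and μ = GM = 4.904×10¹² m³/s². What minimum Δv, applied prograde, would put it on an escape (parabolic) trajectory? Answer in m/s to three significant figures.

Δv ≈ 336 m/s

r = 1737 + 5700 = 7437.0 km = 7.4370×10⁶ m.
Circular speed v_c = √(μ/r) = 812.0 m/s.
Escape speed v_esc = √(2μ/r) = √2 × v_c = 1148 m/s.
Δv = v_esc − v_c = 336.4 m/s.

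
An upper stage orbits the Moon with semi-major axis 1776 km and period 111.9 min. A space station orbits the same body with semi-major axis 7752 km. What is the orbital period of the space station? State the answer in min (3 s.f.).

T₂ ≈ 1020 min

Kepler's third law: T² ∝ a³, so T₂ = T₁ (a₂/a₁)^(3/2).
a₂/a₁ = 4.365, (a₂/a₁)^(3/2) = 9.119.
T₂ = 111.9 × 9.119 = 1020 min.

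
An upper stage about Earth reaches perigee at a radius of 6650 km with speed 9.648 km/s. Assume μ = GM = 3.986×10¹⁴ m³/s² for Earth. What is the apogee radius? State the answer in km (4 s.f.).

apogee radius ≈ 23100 km

r_p = 6.650×10⁶ m.
Specific energy ε = v²/2 − μ/r = -1.340×10⁷ J/kg, so a = −μ/(2ε) = 1.488×10⁷ m.
The apsides satisfy r_p + r_a = 2a, so the apogee radius is 2a − r_p = 2.310×10⁷ m = 23101 km.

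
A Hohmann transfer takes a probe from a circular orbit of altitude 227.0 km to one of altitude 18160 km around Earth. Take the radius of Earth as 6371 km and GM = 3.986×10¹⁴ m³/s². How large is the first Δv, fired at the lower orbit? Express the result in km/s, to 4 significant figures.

Δv ≈ 1.985 km/s

r₁ = 6371 + 227.0 = 6598.0 km = 6.5980×10⁶ m.
r₂ = 6371 + 18160 = 24531 km = 2.4531×10⁷ m.
Transfer ellipse a_t = (r₁ + r₂)/2 = 1.556×10⁷ m.
At r₁: circular v_c1 = √(μ/r₁) = 7773 m/s; transfer-perigee v_p = √[μ(2/r₁ − 1/a_t)] = 9758 m/s.
Δv₁ = v_p − v_c1 = 1985 m/s.
= 1.985 km/s.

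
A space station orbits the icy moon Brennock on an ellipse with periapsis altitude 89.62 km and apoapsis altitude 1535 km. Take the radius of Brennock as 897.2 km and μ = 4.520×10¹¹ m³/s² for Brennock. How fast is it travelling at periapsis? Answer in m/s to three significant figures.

r_p = 897.2 + 89.62 = 986.82 km = 9.8682×10⁵ m.
r_a = 897.2 + 1535 = 2432.2 km = 2.4322×10⁶ m.
Semi-major axis a = (r_p + r_a)/2 = 1709.5 km = 1.710×10⁶ m.
Vis-viva: v² = μ(2/r − 1/a) = 4.520×10¹¹ × (2.027×10⁻⁶ − 5.850×10⁻⁷) = 6.517×10⁵ m²/s².
v = 807.3 m/s.

v ≈ 807 m/s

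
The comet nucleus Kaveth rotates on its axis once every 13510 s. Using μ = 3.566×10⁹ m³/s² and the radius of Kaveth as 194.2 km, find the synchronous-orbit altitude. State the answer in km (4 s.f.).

A synchronous orbit has period T, so by Kepler's third law a = (μT²/4π²)^(1/3).
μT²/4π² = 3.566×10⁹ × (1.351×10⁴)² / 39.48 = 1.649×10¹⁶ m³.
a = 2.545×10⁵ m = 254.51 km.
Altitude h = a − R = 254.51 − 194.2 = 60.313 km.

h_sync ≈ 60.31 km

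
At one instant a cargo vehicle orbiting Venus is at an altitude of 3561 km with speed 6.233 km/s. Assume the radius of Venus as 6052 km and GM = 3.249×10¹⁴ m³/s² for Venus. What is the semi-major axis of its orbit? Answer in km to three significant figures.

r = 6052 + 3561 = 9613.0 km = 9.613×10⁶ m.
Specific orbital energy ε = v²/2 − μ/r = (6233)²/2 − 3.249×10¹⁴/9.613×10⁶ = -1.437×10⁷ J/kg.
Since ε = −μ/(2a), a = −μ/(2ε) = 1.130×10⁷ m = 11303 km.

a ≈ 11300 km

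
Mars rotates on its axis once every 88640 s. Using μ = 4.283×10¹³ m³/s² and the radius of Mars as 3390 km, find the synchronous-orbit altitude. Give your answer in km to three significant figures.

A synchronous orbit has period T, so by Kepler's third law a = (μT²/4π²)^(1/3).
μT²/4π² = 4.283×10¹³ × (8.864×10⁴)² / 39.48 = 8.524×10²¹ m³.
a = 2.043×10⁷ m = 20428 km.
Altitude h = a − R = 20428 − 3390 = 17038 km.

h_sync ≈ 17000 km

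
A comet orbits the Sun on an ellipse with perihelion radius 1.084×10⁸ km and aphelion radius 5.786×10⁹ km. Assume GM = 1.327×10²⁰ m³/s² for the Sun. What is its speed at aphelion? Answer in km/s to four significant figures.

Semi-major axis a = (r_p + r_a)/2 = 2.9472×10⁹ km = 2.947×10¹² m.
Vis-viva: v² = μ(2/r − 1/a) = 1.327×10²⁰ × (3.457×10⁻¹³ − 3.393×10⁻¹³) = 8.436×10⁵ m²/s².
v = 918.5 m/s = 0.9185 km/s.

v ≈ 0.9185 km/s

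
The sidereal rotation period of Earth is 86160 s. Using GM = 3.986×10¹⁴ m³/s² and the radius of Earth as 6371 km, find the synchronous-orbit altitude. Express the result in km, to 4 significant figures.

h_sync ≈ 35790 km

A synchronous orbit has period T, so by Kepler's third law a = (μT²/4π²)^(1/3).
μT²/4π² = 3.986×10¹⁴ × (8.616×10⁴)² / 39.48 = 7.495×10²² m³.
a = 4.216×10⁷ m = 42163 km.
Altitude h = a − R = 42163 − 6371 = 35792 km.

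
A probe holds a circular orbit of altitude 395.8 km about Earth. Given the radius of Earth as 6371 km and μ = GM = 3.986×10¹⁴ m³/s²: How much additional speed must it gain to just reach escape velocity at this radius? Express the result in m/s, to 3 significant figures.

Δv ≈ 3180 m/s

r = 6371 + 395.8 = 6766.8 km = 6.7668×10⁶ m.
Circular speed v_c = √(μ/r) = 7675 m/s.
Escape speed v_esc = √(2μ/r) = √2 × v_c = 10850 m/s.
Δv = v_esc − v_c = 3179 m/s.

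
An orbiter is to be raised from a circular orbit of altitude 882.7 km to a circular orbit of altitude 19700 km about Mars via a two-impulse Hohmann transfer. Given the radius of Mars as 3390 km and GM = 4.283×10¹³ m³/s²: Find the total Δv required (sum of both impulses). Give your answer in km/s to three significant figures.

r₁ = 3390 + 882.7 = 4272.7 km = 4.2727×10⁶ m.
r₂ = 3390 + 19700 = 23090 km = 2.3090×10⁷ m.
Transfer ellipse a_t = (r₁ + r₂)/2 = 1.368×10⁷ m.
At r₁: circular v_c1 = √(μ/r₁) = 3166 m/s; transfer-periapsis v_p = √[μ(2/r₁ − 1/a_t)] = 4113 m/s.
Δv₁ = v_p − v_c1 = 947.0 m/s.
At r₂: circular v_c2 = √(μ/r₂) = 1362 m/s; transfer-apoapsis v_a = √[μ(2/r₂ − 1/a_t)] = 761.1 m/s.
Δv₂ = v_c2 − v_a = 600.8 m/s.
Total Δv = Δv₁ + Δv₂ = 1548 m/s = 1.548 km/s.

Δv_total ≈ 1.55 km/s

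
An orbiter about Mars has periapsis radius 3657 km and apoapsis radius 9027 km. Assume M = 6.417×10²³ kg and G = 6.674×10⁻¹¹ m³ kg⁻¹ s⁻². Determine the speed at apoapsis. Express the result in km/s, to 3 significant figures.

μ = GM = 6.674×10⁻¹¹ × 6.417×10²³ = 4.283×10¹³ m³/s².
Semi-major axis a = (r_p + r_a)/2 = 6342.0 km = 6.342×10⁶ m.
Vis-viva: v² = μ(2/r − 1/a) = 4.283×10¹³ × (2.216×10⁻⁷ − 1.577×10⁻⁷) = 2.736×10⁶ m²/s².
v = 1654 m/s = 1.654 km/s.

v ≈ 1.65 km/s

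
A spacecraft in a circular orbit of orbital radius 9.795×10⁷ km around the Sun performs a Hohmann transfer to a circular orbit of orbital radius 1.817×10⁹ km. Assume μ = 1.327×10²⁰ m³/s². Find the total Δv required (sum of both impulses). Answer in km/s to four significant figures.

r₁ = 9.795×10⁷ km = 9.795×10¹⁰ m.
r₂ = 1.817×10⁹ km = 1.817×10¹² m.
Transfer ellipse a_t = (r₁ + r₂)/2 = 9.575×10¹¹ m.
At r₁: circular v_c1 = √(μ/r₁) = 36810 m/s; transfer-perihelion v_p = √[μ(2/r₁ − 1/a_t)] = 50700 m/s.
Δv₁ = v_p − v_c1 = 13900 m/s.
At r₂: circular v_c2 = √(μ/r₂) = 8546 m/s; transfer-aphelion v_a = √[μ(2/r₂ − 1/a_t)] = 2733 m/s.
Δv₂ = v_c2 − v_a = 5813 m/s.
Total Δv = Δv₁ + Δv₂ = 19710 m/s = 19.71 km/s.

Δv_total ≈ 19.71 km/s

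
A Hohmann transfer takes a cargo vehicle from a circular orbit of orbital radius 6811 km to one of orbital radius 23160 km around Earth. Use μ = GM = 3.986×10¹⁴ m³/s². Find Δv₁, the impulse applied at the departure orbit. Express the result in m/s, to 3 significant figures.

r₁ = 6811 km = 6.811×10⁶ m.
r₂ = 23160 km = 2.316×10⁷ m.
Transfer ellipse a_t = (r₁ + r₂)/2 = 1.499×10⁷ m.
At r₁: circular v_c1 = √(μ/r₁) = 7650 m/s; transfer-perigee v_p = √[μ(2/r₁ − 1/a_t)] = 9510 m/s.
Δv₁ = v_p − v_c1 = 1860 m/s.

Δv ≈ 1860 m/s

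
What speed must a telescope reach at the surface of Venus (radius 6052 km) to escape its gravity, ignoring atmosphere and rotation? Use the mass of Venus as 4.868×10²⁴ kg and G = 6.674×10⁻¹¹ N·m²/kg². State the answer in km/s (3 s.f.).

v_esc ≈ 10.4 km/s

μ = GM = 6.674×10⁻¹¹ × 4.868×10²⁴ = 3.249×10¹⁴ m³/s².
r = R = 6.052×10⁶ m.
Escape speed v_esc = √(2μ/r) = √(2 × 3.249×10¹⁴ / 6.052×10⁶) = √(1.074×10⁸) = 10360 m/s.
= 10.36 km/s.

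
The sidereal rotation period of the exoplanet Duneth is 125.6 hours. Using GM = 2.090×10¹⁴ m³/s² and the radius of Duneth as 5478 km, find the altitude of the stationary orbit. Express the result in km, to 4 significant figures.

T = 125.6 hours = 4.522×10⁵ s.
A synchronous orbit has period T, so by Kepler's third law a = (μT²/4π²)^(1/3).
μT²/4π² = 2.090×10¹⁴ × (4.522×10⁵)² / 39.48 = 1.082×10²⁴ m³.
a = 1.027×10⁸ m = 1.0267×10⁵ km.
Altitude h = a − R = 1.0267×10⁵ − 5478 = 97195 km.

h_sync ≈ 97200 km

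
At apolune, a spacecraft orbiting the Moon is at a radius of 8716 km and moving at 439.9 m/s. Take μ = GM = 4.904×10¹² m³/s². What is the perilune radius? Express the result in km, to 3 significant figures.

r_a = 8.716×10⁶ m.
Specific energy ε = v²/2 − μ/r = -4.659×10⁵ J/kg, so a = −μ/(2ε) = 5.263×10⁶ m.
The apsides satisfy r_p + r_a = 2a, so the perilune radius is 2a − r_a = 1.810×10⁶ m = 1810.1 km.

perilune radius ≈ 1810 km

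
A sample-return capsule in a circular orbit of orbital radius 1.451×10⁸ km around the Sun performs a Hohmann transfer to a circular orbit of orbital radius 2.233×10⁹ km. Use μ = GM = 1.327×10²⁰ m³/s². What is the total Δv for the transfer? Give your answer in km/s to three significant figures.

Δv_total ≈ 16.2 km/s

r₁ = 1.451×10⁸ km = 1.451×10¹¹ m.
r₂ = 2.233×10⁹ km = 2.233×10¹² m.
Transfer ellipse a_t = (r₁ + r₂)/2 = 1.189×10¹² m.
At r₁: circular v_c1 = √(μ/r₁) = 30240 m/s; transfer-perihelion v_p = √[μ(2/r₁ − 1/a_t)] = 41440 m/s.
Δv₁ = v_p − v_c1 = 11200 m/s.
At r₂: circular v_c2 = √(μ/r₂) = 7709 m/s; transfer-aphelion v_a = √[μ(2/r₂ − 1/a_t)] = 2693 m/s.
Δv₂ = v_c2 − v_a = 5016 m/s.
Total Δv = Δv₁ + Δv₂ = 16220 m/s = 16.22 km/s.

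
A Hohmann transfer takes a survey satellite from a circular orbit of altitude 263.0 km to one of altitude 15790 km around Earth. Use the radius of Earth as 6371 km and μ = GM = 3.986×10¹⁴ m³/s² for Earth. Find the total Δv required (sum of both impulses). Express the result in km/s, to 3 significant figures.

r₁ = 6371 + 263.0 = 6634.0 km = 6.6340×10⁶ m.
r₂ = 6371 + 15790 = 22161 km = 2.2161×10⁷ m.
Transfer ellipse a_t = (r₁ + r₂)/2 = 1.440×10⁷ m.
At r₁: circular v_c1 = √(μ/r₁) = 7751 m/s; transfer-perigee v_p = √[μ(2/r₁ − 1/a_t)] = 9617 m/s.
Δv₁ = v_p − v_c1 = 1865 m/s.
At r₂: circular v_c2 = √(μ/r₂) = 4241 m/s; transfer-apogee v_a = √[μ(2/r₂ − 1/a_t)] = 2879 m/s.
Δv₂ = v_c2 − v_a = 1362 m/s.
Total Δv = Δv₁ + Δv₂ = 3228 m/s = 3.228 km/s.

Δv_total ≈ 3.23 km/s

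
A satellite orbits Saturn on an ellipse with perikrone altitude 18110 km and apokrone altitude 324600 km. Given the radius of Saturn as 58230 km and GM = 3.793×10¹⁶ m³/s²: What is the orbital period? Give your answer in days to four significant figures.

T ≈ 1.299 days

r_p = 58230 + 18110 = 76340 km = 7.6340×10⁷ m.
r_a = 58230 + 324600 = 382830 km = 3.8283×10⁸ m.
Semi-major axis a = (r_p + r_a)/2 = (76340 + 3.8283×10⁵)/2 = 2.2958×10⁵ km = 2.296×10⁸ m.
By Kepler's third law T = 2π√(a³/μ) = 2π × 1.786×10⁴ = 1.122×10⁵ s.
= 1.299 days.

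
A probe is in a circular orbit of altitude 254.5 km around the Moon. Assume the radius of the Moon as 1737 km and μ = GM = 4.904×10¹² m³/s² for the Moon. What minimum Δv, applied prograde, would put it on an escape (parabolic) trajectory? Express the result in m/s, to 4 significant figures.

Δv ≈ 650.0 m/s

r = 1737 + 254.5 = 1991.5 km = 1.9915×10⁶ m.
Circular speed v_c = √(μ/r) = 1569 m/s.
Escape speed v_esc = √(2μ/r) = √2 × v_c = 2219 m/s.
Δv = v_esc − v_c = 650.0 m/s.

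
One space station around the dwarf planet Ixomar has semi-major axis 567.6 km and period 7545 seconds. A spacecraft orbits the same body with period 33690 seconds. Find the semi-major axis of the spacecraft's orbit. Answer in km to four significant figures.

a₂ ≈ 1539 km

Kepler's third law: a³ ∝ T², so a₂ = a₁ (T₂/T₁)^(2/3).
T₂/T₁ = 4.465, (T₂/T₁)^(2/3) = 2.712.
a₂ = 567.6 × 2.712 = 1539 km.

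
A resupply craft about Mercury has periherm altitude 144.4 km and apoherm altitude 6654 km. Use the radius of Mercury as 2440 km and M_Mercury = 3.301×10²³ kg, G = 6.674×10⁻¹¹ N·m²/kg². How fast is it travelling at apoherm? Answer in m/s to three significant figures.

v ≈ 1040 m/s

μ = GM = 6.674×10⁻¹¹ × 3.301×10²³ = 2.203×10¹³ m³/s².
r_p = 2440 + 144.4 = 2584.4 km = 2.5844×10⁶ m.
r_a = 2440 + 6654 = 9094.0 km = 9.0940×10⁶ m.
Semi-major axis a = (r_p + r_a)/2 = 5839.2 km = 5.839×10⁶ m.
Vis-viva: v² = μ(2/r − 1/a) = 2.203×10¹³ × (2.199×10⁻⁷ − 1.713×10⁻⁷) = 1.072×10⁶ m²/s².
v = 1035 m/s.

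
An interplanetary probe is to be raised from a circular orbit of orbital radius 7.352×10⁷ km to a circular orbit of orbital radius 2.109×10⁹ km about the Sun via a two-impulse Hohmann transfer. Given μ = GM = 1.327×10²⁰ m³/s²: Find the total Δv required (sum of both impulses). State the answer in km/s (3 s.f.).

r₁ = 7.352×10⁷ km = 7.352×10¹⁰ m.
r₂ = 2.109×10⁹ km = 2.109×10¹² m.
Transfer ellipse a_t = (r₁ + r₂)/2 = 1.091×10¹² m.
At r₁: circular v_c1 = √(μ/r₁) = 42480 m/s; transfer-perihelion v_p = √[μ(2/r₁ − 1/a_t)] = 59060 m/s.
Δv₁ = v_p − v_c1 = 16580 m/s.
At r₂: circular v_c2 = √(μ/r₂) = 7932 m/s; transfer-aphelion v_a = √[μ(2/r₂ − 1/a_t)] = 2059 m/s.
Δv₂ = v_c2 − v_a = 5873 m/s.
Total Δv = Δv₁ + Δv₂ = 22450 m/s = 22.45 km/s.

Δv_total ≈ 22.5 km/s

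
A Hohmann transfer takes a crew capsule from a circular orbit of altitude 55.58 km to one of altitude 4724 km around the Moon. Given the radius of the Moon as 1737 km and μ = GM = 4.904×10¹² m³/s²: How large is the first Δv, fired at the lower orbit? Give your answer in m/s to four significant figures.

r₁ = 1737 + 55.58 = 1792.6 km = 1.7926×10⁶ m.
r₂ = 1737 + 4724 = 6461.0 km = 6.4610×10⁶ m.
Transfer ellipse a_t = (r₁ + r₂)/2 = 4.127×10⁶ m.
At r₁: circular v_c1 = √(μ/r₁) = 1654 m/s; transfer-perilune v_p = √[μ(2/r₁ − 1/a_t)] = 2070 m/s.
Δv₁ = v_p − v_c1 = 415.6 m/s.

Δv ≈ 415.6 m/s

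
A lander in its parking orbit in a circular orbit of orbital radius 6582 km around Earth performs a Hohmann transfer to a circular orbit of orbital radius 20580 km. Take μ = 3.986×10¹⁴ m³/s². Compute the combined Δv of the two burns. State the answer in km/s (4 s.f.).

r₁ = 6582 km = 6.582×10⁶ m.
r₂ = 20580 km = 2.058×10⁷ m.
Transfer ellipse a_t = (r₁ + r₂)/2 = 1.358×10⁷ m.
At r₁: circular v_c1 = √(μ/r₁) = 7782 m/s; transfer-perigee v_p = √[μ(2/r₁ − 1/a_t)] = 9580 m/s.
Δv₁ = v_p − v_c1 = 1798 m/s.
At r₂: circular v_c2 = √(μ/r₂) = 4401 m/s; transfer-apogee v_a = √[μ(2/r₂ − 1/a_t)] = 3064 m/s.
Δv₂ = v_c2 − v_a = 1337 m/s.
Total Δv = Δv₁ + Δv₂ = 3135 m/s = 3.135 km/s.

Δv_total ≈ 3.135 km/s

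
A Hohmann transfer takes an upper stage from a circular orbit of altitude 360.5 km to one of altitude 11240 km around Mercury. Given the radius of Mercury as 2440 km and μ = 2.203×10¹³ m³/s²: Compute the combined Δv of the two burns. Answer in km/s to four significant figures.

Δv_total ≈ 1.338 km/s

r₁ = 2440 + 360.5 = 2800.5 km = 2.8005×10⁶ m.
r₂ = 2440 + 11240 = 13680 km = 1.3680×10⁷ m.
Transfer ellipse a_t = (r₁ + r₂)/2 = 8.240×10⁶ m.
At r₁: circular v_c1 = √(μ/r₁) = 2805 m/s; transfer-periherm v_p = √[μ(2/r₁ − 1/a_t)] = 3614 m/s.
Δv₁ = v_p − v_c1 = 809.1 m/s.
At r₂: circular v_c2 = √(μ/r₂) = 1269 m/s; transfer-apoherm v_a = √[μ(2/r₂ − 1/a_t)] = 739.8 m/s.
Δv₂ = v_c2 − v_a = 529.2 m/s.
Total Δv = Δv₁ + Δv₂ = 1338 m/s = 1.338 km/s.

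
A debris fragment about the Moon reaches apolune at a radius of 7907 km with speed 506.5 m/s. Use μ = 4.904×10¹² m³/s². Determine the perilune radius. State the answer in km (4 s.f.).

r_a = 7.907×10⁶ m.
Specific energy ε = v²/2 − μ/r = -4.919×10⁵ J/kg, so a = −μ/(2ε) = 4.984×10⁶ m.
The apsides satisfy r_p + r_a = 2a, so the perilune radius is 2a − r_a = 2.062×10⁶ m = 2061.7 km.

perilune radius ≈ 2062 km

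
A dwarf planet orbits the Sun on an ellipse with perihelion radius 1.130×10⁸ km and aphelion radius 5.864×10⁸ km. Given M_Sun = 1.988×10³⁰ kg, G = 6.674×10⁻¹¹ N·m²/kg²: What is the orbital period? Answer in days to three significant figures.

T ≈ 1310 days

μ = GM = 6.674×10⁻¹¹ × 1.988×10³⁰ = 1.327×10²⁰ m³/s².
Semi-major axis a = (r_p + r_a)/2 = (1.1300×10⁸ + 5.8640×10⁸)/2 = 3.4970×10⁸ km = 3.497×10¹¹ m.
By Kepler's third law T = 2π√(a³/μ) = 2π × 1.795×10⁷ = 1.128×10⁸ s.
= 1306 days.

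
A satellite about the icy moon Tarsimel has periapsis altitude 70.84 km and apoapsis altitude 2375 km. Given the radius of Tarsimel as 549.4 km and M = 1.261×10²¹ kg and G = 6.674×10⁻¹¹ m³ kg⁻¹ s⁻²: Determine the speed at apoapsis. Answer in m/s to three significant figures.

v ≈ 100 m/s

μ = GM = 6.674×10⁻¹¹ × 1.261×10²¹ = 8.416×10¹⁰ m³/s².
r_p = 549.4 + 70.84 = 620.24 km = 6.2024×10⁵ m.
r_a = 549.4 + 2375 = 2924.4 km = 2.9244×10⁶ m.
Semi-major axis a = (r_p + r_a)/2 = 1772.3 km = 1.772×10⁶ m.
Vis-viva: v² = μ(2/r − 1/a) = 8.416×10¹⁰ × (6.839×10⁻⁷ − 5.642×10⁻⁷) = 1.007×10⁴ m²/s².
v = 100.4 m/s.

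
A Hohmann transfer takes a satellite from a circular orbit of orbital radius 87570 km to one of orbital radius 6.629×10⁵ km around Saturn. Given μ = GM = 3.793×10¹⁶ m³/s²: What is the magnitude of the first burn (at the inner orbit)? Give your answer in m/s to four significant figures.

Δv ≈ 6850 m/s

r₁ = 87570 km = 8.757×10⁷ m.
r₂ = 6.629×10⁵ km = 6.629×10⁸ m.
Transfer ellipse a_t = (r₁ + r₂)/2 = 3.752×10⁸ m.
At r₁: circular v_c1 = √(μ/r₁) = 20810 m/s; transfer-perikrone v_p = √[μ(2/r₁ − 1/a_t)] = 27660 m/s.
Δv₁ = v_p − v_c1 = 6850 m/s.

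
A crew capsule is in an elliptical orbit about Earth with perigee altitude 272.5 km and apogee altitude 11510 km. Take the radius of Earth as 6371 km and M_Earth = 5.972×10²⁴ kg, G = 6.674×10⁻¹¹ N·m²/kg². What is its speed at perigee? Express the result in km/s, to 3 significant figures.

v ≈ 9.35 km/s

μ = GM = 6.674×10⁻¹¹ × 5.972×10²⁴ = 3.986×10¹⁴ m³/s².
r_p = 6371 + 272.5 = 6643.5 km = 6.6435×10⁶ m.
r_a = 6371 + 11510 = 17881 km = 1.7881×10⁷ m.
Semi-major axis a = (r_p + r_a)/2 = 12262 km = 1.226×10⁷ m.
Vis-viva: v² = μ(2/r − 1/a) = 3.986×10¹⁴ × (3.010×10⁻⁷ − 8.155×10⁻⁸) = 8.748×10⁷ m²/s².
v = 9353 m/s = 9.353 km/s.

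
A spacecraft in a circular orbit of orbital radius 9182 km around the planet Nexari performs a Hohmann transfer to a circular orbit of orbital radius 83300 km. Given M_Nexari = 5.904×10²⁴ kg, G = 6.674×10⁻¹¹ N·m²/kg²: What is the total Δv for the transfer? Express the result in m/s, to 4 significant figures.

Δv_total ≈ 3447 m/s

μ = GM = 6.674×10⁻¹¹ × 5.904×10²⁴ = 3.940×10¹⁴ m³/s².
r₁ = 9182 km = 9.182×10⁶ m.
r₂ = 83300 km = 8.330×10⁷ m.
Transfer ellipse a_t = (r₁ + r₂)/2 = 4.624×10⁷ m.
At r₁: circular v_c1 = √(μ/r₁) = 6551 m/s; transfer-periapsis v_p = √[μ(2/r₁ − 1/a_t)] = 8792 m/s.
Δv₁ = v_p − v_c1 = 2242 m/s.
At r₂: circular v_c2 = √(μ/r₂) = 2175 m/s; transfer-apoapsis v_a = √[μ(2/r₂ − 1/a_t)] = 969.2 m/s.
Δv₂ = v_c2 − v_a = 1206 m/s.
Total Δv = Δv₁ + Δv₂ = 3447 m/s.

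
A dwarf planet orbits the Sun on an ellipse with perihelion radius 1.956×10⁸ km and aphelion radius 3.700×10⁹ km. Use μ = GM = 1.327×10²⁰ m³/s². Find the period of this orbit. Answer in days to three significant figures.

Semi-major axis a = (r_p + r_a)/2 = (1.9560×10⁸ + 3.7000×10⁹)/2 = 1.9478×10⁹ km = 1.948×10¹² m.
By Kepler's third law T = 2π√(a³/μ) = 2π × 2.360×10⁸ = 1.483×10⁹ s.
= 17160 days.

T ≈ 17200 days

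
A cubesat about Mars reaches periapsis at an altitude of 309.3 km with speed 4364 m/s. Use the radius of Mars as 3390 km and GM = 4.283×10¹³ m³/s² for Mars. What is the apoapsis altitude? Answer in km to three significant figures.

apoapsis altitude ≈ 13700 km

r_p = 3390 + 309.3 = 3699.3 km = 3.699×10⁶ m.
Specific energy ε = v²/2 − μ/r = -2.056×10⁶ J/kg, so a = −μ/(2ε) = 1.042×10⁷ m.
The apsides satisfy r_p + r_a = 2a, so the apoapsis radius is 2a − r_p = 1.714×10⁷ m = 17136 km.
Apoapsis altitude = 17136 − 3390 = 13746 km.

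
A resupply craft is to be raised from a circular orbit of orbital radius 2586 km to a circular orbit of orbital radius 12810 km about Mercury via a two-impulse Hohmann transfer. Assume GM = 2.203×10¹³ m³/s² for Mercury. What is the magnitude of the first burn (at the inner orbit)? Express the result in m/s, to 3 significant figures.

r₁ = 2586 km = 2.586×10⁶ m.
r₂ = 12810 km = 1.281×10⁷ m.
Transfer ellipse a_t = (r₁ + r₂)/2 = 7.698×10⁶ m.
At r₁: circular v_c1 = √(μ/r₁) = 2919 m/s; transfer-periherm v_p = √[μ(2/r₁ − 1/a_t)] = 3765 m/s.
Δv₁ = v_p − v_c1 = 846.4 m/s.

Δv ≈ 846 m/s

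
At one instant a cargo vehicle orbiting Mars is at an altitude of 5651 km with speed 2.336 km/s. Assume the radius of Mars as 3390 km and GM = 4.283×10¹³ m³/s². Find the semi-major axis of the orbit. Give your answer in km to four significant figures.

r = 3390 + 5651 = 9041.0 km = 9.041×10⁶ m.
Specific orbital energy ε = v²/2 − μ/r = (2336)²/2 − 4.283×10¹³/9.041×10⁶ = -2.009×10⁶ J/kg.
Since ε = −μ/(2a), a = −μ/(2ε) = 1.066×10⁷ m = 10660 km.

a ≈ 10660 km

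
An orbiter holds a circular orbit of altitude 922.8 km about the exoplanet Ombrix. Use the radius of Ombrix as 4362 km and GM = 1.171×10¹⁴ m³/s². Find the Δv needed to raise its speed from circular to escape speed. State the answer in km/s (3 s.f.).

Δv ≈ 1.95 km/s

r = 4362 + 922.8 = 5284.8 km = 5.2848×10⁶ m.
Circular speed v_c = √(μ/r) = 4707 m/s.
Escape speed v_esc = √(2μ/r) = √2 × v_c = 6657 m/s.
Δv = v_esc − v_c = 1950 m/s = 1.950 km/s.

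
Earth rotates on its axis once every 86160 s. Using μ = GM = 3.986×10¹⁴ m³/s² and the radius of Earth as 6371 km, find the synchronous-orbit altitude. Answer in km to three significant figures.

h_sync ≈ 35800 km

A synchronous orbit has period T, so by Kepler's third law a = (μT²/4π²)^(1/3).
μT²/4π² = 3.986×10¹⁴ × (8.616×10⁴)² / 39.48 = 7.495×10²² m³.
a = 4.216×10⁷ m = 42163 km.
Altitude h = a − R = 42163 − 6371 = 35792 km.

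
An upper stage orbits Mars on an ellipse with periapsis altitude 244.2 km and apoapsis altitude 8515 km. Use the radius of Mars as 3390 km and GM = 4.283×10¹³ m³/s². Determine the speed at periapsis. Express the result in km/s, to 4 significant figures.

r_p = 3390 + 244.2 = 3634.2 km = 3.6342×10⁶ m.
r_a = 3390 + 8515 = 11905 km = 1.1905×10⁷ m.
Semi-major axis a = (r_p + r_a)/2 = 7769.6 km = 7.770×10⁶ m.
Vis-viva: v² = μ(2/r − 1/a) = 4.283×10¹³ × (5.503×10⁻⁷ − 1.287×10⁻⁷) = 1.806×10⁷ m²/s².
v = 4249 m/s = 4.249 km/s.

v ≈ 4.249 km/s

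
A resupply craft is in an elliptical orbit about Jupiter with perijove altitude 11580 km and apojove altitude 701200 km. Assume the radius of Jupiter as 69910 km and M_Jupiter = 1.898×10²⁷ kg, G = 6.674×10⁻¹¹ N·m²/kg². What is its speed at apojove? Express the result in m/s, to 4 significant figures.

μ = GM = 6.674×10⁻¹¹ × 1.898×10²⁷ = 1.267×10¹⁷ m³/s².
r_p = 69910 + 11580 = 81490 km = 8.1490×10⁷ m.
r_a = 69910 + 701200 = 771110 km = 7.7111×10⁸ m.
Semi-major axis a = (r_p + r_a)/2 = 4.2630×10⁵ km = 4.263×10⁸ m.
Vis-viva: v² = μ(2/r − 1/a) = 1.267×10¹⁷ × (2.594×10⁻⁹ − 2.346×10⁻⁹) = 3.140×10⁷ m²/s².
v = 5604 m/s.

v ≈ 5604 m/s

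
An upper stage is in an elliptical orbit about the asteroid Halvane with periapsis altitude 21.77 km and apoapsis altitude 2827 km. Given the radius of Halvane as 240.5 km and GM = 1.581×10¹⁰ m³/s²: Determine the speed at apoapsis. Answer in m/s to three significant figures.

v ≈ 28.5 m/s

r_p = 240.5 + 21.77 = 262.27 km = 2.6227×10⁵ m.
r_a = 240.5 + 2827 = 3067.5 km = 3.0675×10⁶ m.
Semi-major axis a = (r_p + r_a)/2 = 1664.9 km = 1.665×10⁶ m.
Vis-viva: v² = μ(2/r − 1/a) = 1.581×10¹⁰ × (6.520×10⁻⁷ − 6.006×10⁻⁷) = 8.119×10² m²/s².
v = 28.49 m/s.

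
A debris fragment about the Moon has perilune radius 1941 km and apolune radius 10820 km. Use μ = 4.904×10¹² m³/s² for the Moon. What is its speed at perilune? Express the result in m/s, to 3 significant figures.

Semi-major axis a = (r_p + r_a)/2 = 6380.5 km = 6.380×10⁶ m.
Vis-viva: v² = μ(2/r − 1/a) = 4.904×10¹² × (1.030×10⁻⁶ − 1.567×10⁻⁷) = 4.284×10⁶ m²/s².
v = 2070 m/s.

v ≈ 2070 m/s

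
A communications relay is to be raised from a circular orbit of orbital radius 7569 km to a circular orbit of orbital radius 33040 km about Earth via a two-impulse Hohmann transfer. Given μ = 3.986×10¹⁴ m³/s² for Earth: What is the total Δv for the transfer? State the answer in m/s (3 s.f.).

Δv_total ≈ 3350 m/s

r₁ = 7569 km = 7.569×10⁶ m.
r₂ = 33040 km = 3.304×10⁷ m.
Transfer ellipse a_t = (r₁ + r₂)/2 = 2.030×10⁷ m.
At r₁: circular v_c1 = √(μ/r₁) = 7257 m/s; transfer-perigee v_p = √[μ(2/r₁ − 1/a_t)] = 9257 m/s.
Δv₁ = v_p − v_c1 = 2000 m/s.
At r₂: circular v_c2 = √(μ/r₂) = 3473 m/s; transfer-apogee v_a = √[μ(2/r₂ − 1/a_t)] = 2121 m/s.
Δv₂ = v_c2 − v_a = 1353 m/s.
Total Δv = Δv₁ + Δv₂ = 3353 m/s.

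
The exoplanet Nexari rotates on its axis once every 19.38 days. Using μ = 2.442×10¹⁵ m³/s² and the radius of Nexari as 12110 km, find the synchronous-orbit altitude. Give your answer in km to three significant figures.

h_sync ≈ 5.46×10⁵ km

T = 19.38 days = 1.674×10⁶ s.
A synchronous orbit has period T, so by Kepler's third law a = (μT²/4π²)^(1/3).
μT²/4π² = 2.442×10¹⁵ × (1.674×10⁶)² / 39.48 = 1.734×10²⁶ m³.
a = 5.577×10⁸ m = 5.5767×10⁵ km.
Altitude h = a − R = 5.5767×10⁵ − 12110 = 5.4556×10⁵ km.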